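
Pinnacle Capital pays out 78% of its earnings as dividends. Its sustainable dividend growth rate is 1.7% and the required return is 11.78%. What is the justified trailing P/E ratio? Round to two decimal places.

Justified trailing P/E = b(1+g)/(r−g) = 0.78×(1+0.017)/(0.1178−0.017) = 7.8696

7.87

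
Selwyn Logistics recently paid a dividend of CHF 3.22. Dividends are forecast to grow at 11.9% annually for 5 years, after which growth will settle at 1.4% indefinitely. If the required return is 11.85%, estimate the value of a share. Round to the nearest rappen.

Two-stage DDM. Project D₁…D_5 at 0.119, terminal growth 0.014, discount at r = 0.1185.
D_1 = 3.6032
D_2 = 4.0320
D_3 = 4.5118
D_4 = 5.0487
D_5 = 5.6495
Terminal value at t=5: TV = D_6/(r−g) = 5.7285/(0.1185−0.014) = 54.8186
P₀ = 3.6032/(1+0.1185)^1 + 4.0320/(1+0.1185)^2 + 4.5118/(1+0.1185)^3 + 5.0487/(1+0.1185)^4 + 5.6495/(1+0.1185)^5 + 54.8186/(1+0.1185)^5 = 47.4363

CHF 47.44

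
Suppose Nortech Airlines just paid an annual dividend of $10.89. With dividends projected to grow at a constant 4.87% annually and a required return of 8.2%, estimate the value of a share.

Gordon growth model: P₀ = D₁/(r − g). D₁ = 10.89 × (1 + 0.0487) = 11.4203.
P₀ = 11.4203 / (0.082 − 0.0487) = 11.4203 / 0.0333 = 342.9532

$342.95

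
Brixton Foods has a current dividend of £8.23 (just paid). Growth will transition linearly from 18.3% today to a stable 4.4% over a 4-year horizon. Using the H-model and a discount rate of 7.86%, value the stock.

£314.45

H-model: P₀ = D₀[(1+g_L) + H(g_S−g_L)]/(r−g_L), with H = 4/2 = 2.
P₀ = 8.23 × [(1+0.044) + 2×(0.183−0.044)] / (0.0786−0.044)
   = 8.23 × 1.3220 / 0.0346 = 314.4526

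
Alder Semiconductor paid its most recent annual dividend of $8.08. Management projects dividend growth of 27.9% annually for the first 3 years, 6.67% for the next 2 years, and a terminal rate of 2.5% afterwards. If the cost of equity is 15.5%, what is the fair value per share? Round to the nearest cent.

$123.11

Three-stage DDM. Project D₁…D_5; terminal Gordon value at t=5 with g = 0.025; discount at r = 0.155.
D_1 = 10.3343
D_2 = 13.2176
D_3 = 16.9053
D_4 = 18.0329
D_5 = 19.2357
TV_5 = 19.7166/(0.155−0.025) = 151.6660
P₀ = Σ Dₜ/(1+r)ᵗ + TV_5/(1+r)^5 = 123.1053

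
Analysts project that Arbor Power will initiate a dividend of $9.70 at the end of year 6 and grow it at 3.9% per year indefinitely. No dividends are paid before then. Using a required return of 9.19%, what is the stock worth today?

Deferred-dividend DDM. At t=5 the remaining stream is a growing perpetuity with first payment D_6 = 9.70.
V_5 = D_6/(r−g) = 9.70/(0.0919−0.039) = 183.3648
P₀ = V_5/(1+r)^5 = 183.3648/(1+0.0919)^5 = 118.1413

$118.14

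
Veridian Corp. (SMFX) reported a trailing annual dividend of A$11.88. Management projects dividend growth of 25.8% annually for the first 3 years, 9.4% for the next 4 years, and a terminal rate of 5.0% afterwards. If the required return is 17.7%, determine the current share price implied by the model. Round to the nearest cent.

A$178.77

Three-stage DDM. Project D₁…D_7; terminal Gordon value at t=7 with g = 0.05; discount at r = 0.177.
D_1 = 14.9450
D_2 = 18.8009
D_3 = 23.6515
D_4 = 25.8747
D_5 = 28.3069
D_6 = 30.9678
D_7 = 33.8788
TV_7 = 35.5727/(0.177−0.05) = 280.1001
P₀ = Σ Dₜ/(1+r)ᵗ + TV_7/(1+r)^7 = 178.7745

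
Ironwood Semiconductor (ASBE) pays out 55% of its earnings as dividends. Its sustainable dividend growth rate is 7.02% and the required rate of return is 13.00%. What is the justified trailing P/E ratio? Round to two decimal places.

9.84

Justified trailing P/E = b(1+g)/(r−g) = 0.55×(1+0.0702)/(0.13−0.0702) = 9.8430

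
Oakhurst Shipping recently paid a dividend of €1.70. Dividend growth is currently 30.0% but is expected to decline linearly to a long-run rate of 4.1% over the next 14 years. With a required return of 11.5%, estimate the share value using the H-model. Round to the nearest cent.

H-model: P₀ = D₀[(1+g_L) + H(g_S−g_L)]/(r−g_L), with H = 14/2 = 7.
P₀ = 1.70 × [(1+0.041) + 7×(0.3−0.041)] / (0.115−0.041)
   = 1.70 × 2.8540 / 0.074 = 65.5649

€65.56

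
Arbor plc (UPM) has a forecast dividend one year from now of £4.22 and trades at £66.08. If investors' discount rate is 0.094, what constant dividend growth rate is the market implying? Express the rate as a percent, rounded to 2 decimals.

3.01%

From P₀ = D₁/(r − g), the implied growth is g = r − D₁/P₀.
g = 0.094 − 4.22/66.08 = 0.094 − 0.06386 = 0.03014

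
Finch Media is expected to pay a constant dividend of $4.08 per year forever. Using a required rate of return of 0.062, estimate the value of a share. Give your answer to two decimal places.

$65.81

Zero-growth DDM (perpetuity): P₀ = D/r = 4.08 / 0.062 = 65.8065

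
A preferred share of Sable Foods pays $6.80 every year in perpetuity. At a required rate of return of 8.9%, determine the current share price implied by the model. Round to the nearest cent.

Zero-growth DDM (perpetuity): P₀ = D/r = 6.80 / 0.089 = 76.4045

$76.40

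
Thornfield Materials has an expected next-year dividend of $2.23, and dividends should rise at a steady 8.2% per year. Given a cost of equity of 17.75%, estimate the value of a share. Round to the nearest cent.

$23.35

Gordon growth model: P₀ = D₁/(r − g), with D₁ = 2.23 given directly.
P₀ = 2.2300 / (0.1775 − 0.082) = 2.2300 / 0.0955 = 23.3508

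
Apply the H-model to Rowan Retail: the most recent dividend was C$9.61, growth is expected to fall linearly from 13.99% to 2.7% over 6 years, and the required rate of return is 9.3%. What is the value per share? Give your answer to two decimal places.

C$198.85

H-model: P₀ = D₀[(1+g_L) + H(g_S−g_L)]/(r−g_L), with H = 6/2 = 3.
P₀ = 9.61 × [(1+0.027) + 3×(0.1399−0.027)] / (0.093−0.027)
   = 9.61 × 1.3657 / 0.066 = 198.8542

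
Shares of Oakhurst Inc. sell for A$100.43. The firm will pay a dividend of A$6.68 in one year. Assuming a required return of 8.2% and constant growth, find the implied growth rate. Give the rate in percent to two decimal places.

1.55%

From P₀ = D₁/(r − g), the implied growth is g = r − D₁/P₀.
g = 0.082 − 6.68/100.43 = 0.082 − 0.06651 = 0.01549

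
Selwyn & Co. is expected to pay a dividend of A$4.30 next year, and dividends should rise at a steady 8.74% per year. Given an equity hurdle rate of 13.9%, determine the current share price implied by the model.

A$83.33

Gordon growth model: P₀ = D₁/(r − g), with D₁ = 4.30 given directly.
P₀ = 4.3000 / (0.139 − 0.0874) = 4.3000 / 0.0516 = 83.3333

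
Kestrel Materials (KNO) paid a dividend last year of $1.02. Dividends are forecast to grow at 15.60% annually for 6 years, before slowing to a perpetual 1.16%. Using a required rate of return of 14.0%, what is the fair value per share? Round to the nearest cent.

Two-stage DDM. Project D₁…D_6 at 0.156, terminal growth 0.0116, discount at r = 0.14.
D_1 = 1.1791
D_2 = 1.3631
D_3 = 1.5757
D_4 = 1.8215
D_5 = 2.1057
D_6 = 2.4341
Terminal value at t=6: TV = D_7/(r−g) = 2.4624/(0.14−0.0116) = 19.1775
P₀ = 1.1791/(1+0.14)^1 + 1.3631/(1+0.14)^2 + 1.5757/(1+0.14)^3 + 1.8215/(1+0.14)^4 + 2.1057/(1+0.14)^5 + 2.4341/(1+0.14)^6 + 19.1775/(1+0.14)^6 = 15.1648

$15.16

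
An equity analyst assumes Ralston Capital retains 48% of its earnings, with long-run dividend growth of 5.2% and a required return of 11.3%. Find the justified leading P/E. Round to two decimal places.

8.52

Payout ratio b = 1 − 0.48 = 0.52.
Justified leading P/E = b/(r−g) = 0.52/(0.113−0.052) = 8.5246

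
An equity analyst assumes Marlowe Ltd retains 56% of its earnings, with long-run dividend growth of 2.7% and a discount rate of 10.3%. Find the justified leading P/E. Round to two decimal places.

Payout ratio b = 1 − 0.56 = 0.44.
Justified leading P/E = b/(r−g) = 0.44/(0.103−0.027) = 5.7895

5.79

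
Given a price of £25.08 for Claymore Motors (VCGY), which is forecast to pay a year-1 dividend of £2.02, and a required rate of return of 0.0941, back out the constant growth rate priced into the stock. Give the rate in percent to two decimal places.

From P₀ = D₁/(r − g), the implied growth is g = r − D₁/P₀.
g = 0.0941 − 2.02/25.08 = 0.0941 − 0.08054 = 0.01356

1.36%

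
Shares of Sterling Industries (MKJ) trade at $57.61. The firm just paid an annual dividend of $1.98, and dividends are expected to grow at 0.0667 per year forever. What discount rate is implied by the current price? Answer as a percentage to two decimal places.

Rearranging the constant-growth DDM: r = D₁/P₀ + g.
D₁ = 1.98 × (1 + 0.0667) = 2.1121.
r = 2.1121 / 57.61 + 0.0667 = 0.03666 + 0.0667 = 0.10336

10.34%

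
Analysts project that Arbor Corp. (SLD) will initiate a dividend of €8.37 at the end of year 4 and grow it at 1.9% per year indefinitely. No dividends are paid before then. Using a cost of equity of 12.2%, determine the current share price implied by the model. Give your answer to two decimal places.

Deferred-dividend DDM. At t=3 the remaining stream is a growing perpetuity with first payment D_4 = 8.37.
V_3 = D_4/(r−g) = 8.37/(0.122−0.019) = 81.2621
P₀ = V_3/(1+r)^3 = 81.2621/(1+0.122)^3 = 57.5320

€57.53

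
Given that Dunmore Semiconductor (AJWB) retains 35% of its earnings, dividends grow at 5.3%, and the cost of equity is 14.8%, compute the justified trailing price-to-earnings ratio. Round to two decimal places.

Payout ratio b = 1 − 0.35 = 0.65.
Justified trailing P/E = b(1+g)/(r−g) = 0.65×(1+0.053)/(0.148−0.053) = 7.2047

7.20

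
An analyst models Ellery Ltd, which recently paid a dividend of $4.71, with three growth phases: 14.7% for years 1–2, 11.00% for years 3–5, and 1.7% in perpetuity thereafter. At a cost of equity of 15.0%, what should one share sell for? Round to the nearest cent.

$54.70

Three-stage DDM. Project D₁…D_5; terminal Gordon value at t=5 with g = 0.017; discount at r = 0.15.
D_1 = 5.4024
D_2 = 6.1965
D_3 = 6.8781
D_4 = 7.6347
D_5 = 8.4746
TV_5 = 8.6186/(0.15−0.017) = 64.8016
P₀ = Σ Dₜ/(1+r)ᵗ + TV_5/(1+r)^5 = 54.7021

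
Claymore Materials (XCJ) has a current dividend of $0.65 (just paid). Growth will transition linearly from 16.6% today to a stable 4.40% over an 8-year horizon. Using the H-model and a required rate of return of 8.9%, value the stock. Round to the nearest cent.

H-model: P₀ = D₀[(1+g_L) + H(g_S−g_L)]/(r−g_L), with H = 8/2 = 4.
P₀ = 0.65 × [(1+0.044) + 4×(0.166−0.044)] / (0.089−0.044)
   = 0.65 × 1.5320 / 0.045 = 22.1289

$22.13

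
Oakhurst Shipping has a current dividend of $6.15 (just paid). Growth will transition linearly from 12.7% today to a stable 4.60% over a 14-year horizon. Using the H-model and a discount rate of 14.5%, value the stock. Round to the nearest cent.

H-model: P₀ = D₀[(1+g_L) + H(g_S−g_L)]/(r−g_L), with H = 14/2 = 7.
P₀ = 6.15 × [(1+0.046) + 7×(0.127−0.046)] / (0.145−0.046)
   = 6.15 × 1.6130 / 0.099 = 100.2015

$100.20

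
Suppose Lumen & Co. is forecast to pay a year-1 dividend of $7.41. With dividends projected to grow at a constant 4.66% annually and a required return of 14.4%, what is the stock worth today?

Gordon growth model: P₀ = D₁/(r − g), with D₁ = 7.41 given directly.
P₀ = 7.4100 / (0.144 − 0.0466) = 7.4100 / 0.0974 = 76.0780

$76.08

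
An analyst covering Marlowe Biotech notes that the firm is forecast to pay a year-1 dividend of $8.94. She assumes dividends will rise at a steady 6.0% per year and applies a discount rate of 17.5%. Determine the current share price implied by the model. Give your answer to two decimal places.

$77.74

Gordon growth model: P₀ = D₁/(r − g), with D₁ = 8.94 given directly.
P₀ = 8.9400 / (0.175 − 0.06) = 8.9400 / 0.115 = 77.7391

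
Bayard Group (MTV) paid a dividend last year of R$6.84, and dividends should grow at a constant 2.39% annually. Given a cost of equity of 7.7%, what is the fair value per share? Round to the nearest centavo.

Gordon growth model: P₀ = D₁/(r − g). D₁ = 6.84 × (1 + 0.0239) = 7.0035.
P₀ = 7.0035 / (0.077 − 0.0239) = 7.0035 / 0.0531 = 131.8922

R$131.89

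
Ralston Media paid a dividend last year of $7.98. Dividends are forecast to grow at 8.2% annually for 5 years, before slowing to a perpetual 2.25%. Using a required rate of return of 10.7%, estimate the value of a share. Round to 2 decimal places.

$123.42

Two-stage DDM. Project D₁…D_5 at 0.082, terminal growth 0.0225, discount at r = 0.107.
D_1 = 8.6344
D_2 = 9.3424
D_3 = 10.1085
D_4 = 10.9373
D_5 = 11.8342
Terminal value at t=5: TV = D_6/(r−g) = 12.1005/(0.107−0.0225) = 143.2009
P₀ = 8.6344/(1+0.107)^1 + 9.3424/(1+0.107)^2 + 10.1085/(1+0.107)^3 + 10.9373/(1+0.107)^4 + 11.8342/(1+0.107)^5 + 143.2009/(1+0.107)^5 = 123.4173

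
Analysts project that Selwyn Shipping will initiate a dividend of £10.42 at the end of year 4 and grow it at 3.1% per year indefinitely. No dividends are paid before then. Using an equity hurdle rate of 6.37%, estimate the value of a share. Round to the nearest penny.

£264.77

Deferred-dividend DDM. At t=3 the remaining stream is a growing perpetuity with first payment D_4 = 10.42.
V_3 = D_4/(r−g) = 10.42/(0.0637−0.031) = 318.6544
P₀ = V_3/(1+r)^3 = 318.6544/(1+0.0637)^3 = 264.7662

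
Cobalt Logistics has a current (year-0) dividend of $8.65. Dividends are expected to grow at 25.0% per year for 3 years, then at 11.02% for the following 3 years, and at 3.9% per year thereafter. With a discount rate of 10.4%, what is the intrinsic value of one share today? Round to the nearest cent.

Three-stage DDM. Project D₁…D_6; terminal Gordon value at t=6 with g = 0.039; discount at r = 0.104.
D_1 = 10.8125
D_2 = 13.5156
D_3 = 16.8945
D_4 = 18.7563
D_5 = 20.8233
D_6 = 23.1180
TV_6 = 24.0196/(0.104−0.039) = 369.5320
P₀ = Σ Dₜ/(1+r)ᵗ + TV_6/(1+r)^6 = 275.6277

$275.63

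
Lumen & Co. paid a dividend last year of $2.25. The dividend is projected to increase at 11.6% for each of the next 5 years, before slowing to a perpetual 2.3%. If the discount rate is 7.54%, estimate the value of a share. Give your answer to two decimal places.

Two-stage DDM. Project D₁…D_5 at 0.116, terminal growth 0.023, discount at r = 0.0754.
D_1 = 2.5110
D_2 = 2.8023
D_3 = 3.1273
D_4 = 3.4901
D_5 = 3.8950
Terminal value at t=5: TV = D_6/(r−g) = 3.9845/(0.0754−0.023) = 76.0410
P₀ = 2.5110/(1+0.0754)^1 + 2.8023/(1+0.0754)^2 + 3.1273/(1+0.0754)^3 + 3.4901/(1+0.0754)^4 + 3.8950/(1+0.0754)^5 + 76.0410/(1+0.0754)^5 = 65.4587

$65.46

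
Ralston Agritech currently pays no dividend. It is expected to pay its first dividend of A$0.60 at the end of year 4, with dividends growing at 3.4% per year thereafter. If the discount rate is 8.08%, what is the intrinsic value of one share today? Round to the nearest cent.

A$10.15

Deferred-dividend DDM. At t=3 the remaining stream is a growing perpetuity with first payment D_4 = 0.60.
V_3 = D_4/(r−g) = 0.60/(0.0808−0.034) = 12.8205
P₀ = V_3/(1+r)^3 = 12.8205/(1+0.0808)^3 = 10.1548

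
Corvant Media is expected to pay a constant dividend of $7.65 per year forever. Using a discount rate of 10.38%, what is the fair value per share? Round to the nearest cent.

Zero-growth DDM (perpetuity): P₀ = D/r = 7.65 / 0.1038 = 73.6994

$73.70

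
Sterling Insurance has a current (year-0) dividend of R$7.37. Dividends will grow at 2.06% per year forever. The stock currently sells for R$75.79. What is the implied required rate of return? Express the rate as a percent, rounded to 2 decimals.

Rearranging the constant-growth DDM: r = D₁/P₀ + g.
D₁ = 7.37 × (1 + 0.0206) = 7.5218.
r = 7.5218 / 75.79 + 0.0206 = 0.09925 + 0.0206 = 0.11985

11.98%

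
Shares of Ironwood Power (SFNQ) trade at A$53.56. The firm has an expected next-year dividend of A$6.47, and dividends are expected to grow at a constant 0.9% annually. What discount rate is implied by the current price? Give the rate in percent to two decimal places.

12.98%

Rearranging the constant-growth DDM: r = D₁/P₀ + g.
r = 6.4700 / 53.56 + 0.009 = 0.12080 + 0.009 = 0.12980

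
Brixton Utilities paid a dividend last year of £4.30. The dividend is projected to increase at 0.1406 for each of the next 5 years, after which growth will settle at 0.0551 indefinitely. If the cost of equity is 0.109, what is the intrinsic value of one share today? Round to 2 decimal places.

£120.28

Two-stage DDM. Project D₁…D_5 at 0.1406, terminal growth 0.0551, discount at r = 0.109.
D_1 = 4.9046
D_2 = 5.5942
D_3 = 6.3807
D_4 = 7.2778
D_5 = 8.3011
Terminal value at t=5: TV = D_6/(r−g) = 8.7585/(0.109−0.0551) = 162.4951
P₀ = 4.9046/(1+0.109)^1 + 5.5942/(1+0.109)^2 + 6.3807/(1+0.109)^3 + 7.2778/(1+0.109)^4 + 8.3011/(1+0.109)^5 + 162.4951/(1+0.109)^5 = 120.2777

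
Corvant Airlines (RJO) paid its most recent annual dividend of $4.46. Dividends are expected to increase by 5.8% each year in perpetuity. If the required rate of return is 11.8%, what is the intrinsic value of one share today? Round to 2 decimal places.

$78.64

Gordon growth model: P₀ = D₁/(r − g). D₁ = 4.46 × (1 + 0.058) = 4.7187.
P₀ = 4.7187 / (0.118 − 0.058) = 4.7187 / 0.06 = 78.6447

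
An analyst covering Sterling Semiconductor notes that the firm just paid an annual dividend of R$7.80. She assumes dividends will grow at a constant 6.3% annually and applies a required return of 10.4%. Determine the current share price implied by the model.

Gordon growth model: P₀ = D₁/(r − g). D₁ = 7.80 × (1 + 0.063) = 8.2914.
P₀ = 8.2914 / (0.104 − 0.063) = 8.2914 / 0.041 = 202.2293

R$202.23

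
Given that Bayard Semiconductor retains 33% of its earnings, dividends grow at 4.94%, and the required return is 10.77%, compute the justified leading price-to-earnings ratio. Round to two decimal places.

Payout ratio b = 1 − 0.33 = 0.67.
Justified leading P/E = b/(r−g) = 0.67/(0.1077−0.0494) = 11.4923

11.49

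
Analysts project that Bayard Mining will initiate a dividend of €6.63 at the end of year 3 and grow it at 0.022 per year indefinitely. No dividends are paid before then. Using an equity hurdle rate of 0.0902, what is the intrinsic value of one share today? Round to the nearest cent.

Deferred-dividend DDM. At t=2 the remaining stream is a growing perpetuity with first payment D_3 = 6.63.
V_2 = D_3/(r−g) = 6.63/(0.0902−0.022) = 97.2141
P₀ = V_2/(1+r)^2 = 97.2141/(1+0.0902)^2 = 81.7931

€81.79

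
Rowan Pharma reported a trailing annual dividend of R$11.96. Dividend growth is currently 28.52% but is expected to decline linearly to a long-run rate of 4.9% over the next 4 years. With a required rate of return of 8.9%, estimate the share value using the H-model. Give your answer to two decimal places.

R$454.90

H-model: P₀ = D₀[(1+g_L) + H(g_S−g_L)]/(r−g_L), with H = 4/2 = 2.
P₀ = 11.96 × [(1+0.049) + 2×(0.2852−0.049)] / (0.089−0.049)
   = 11.96 × 1.5214 / 0.04 = 454.8986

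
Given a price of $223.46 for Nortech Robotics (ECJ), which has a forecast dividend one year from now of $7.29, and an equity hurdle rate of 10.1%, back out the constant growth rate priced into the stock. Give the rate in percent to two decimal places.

From P₀ = D₁/(r − g), the implied growth is g = r − D₁/P₀.
g = 0.101 − 7.29/223.46 = 0.101 − 0.03262 = 0.06838

6.84%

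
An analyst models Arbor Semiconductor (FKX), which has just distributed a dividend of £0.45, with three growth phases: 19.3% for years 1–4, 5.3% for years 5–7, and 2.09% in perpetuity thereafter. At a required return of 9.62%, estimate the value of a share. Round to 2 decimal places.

£11.57

Three-stage DDM. Project D₁…D_7; terminal Gordon value at t=7 with g = 0.0209; discount at r = 0.0962.
D_1 = 0.5369
D_2 = 0.6405
D_3 = 0.7641
D_4 = 0.9115
D_5 = 0.9598
D_6 = 1.0107
D_7 = 1.0643
TV_7 = 1.0865/(0.0962−0.0209) = 14.4294
P₀ = Σ Dₜ/(1+r)ᵗ + TV_7/(1+r)^7 = 11.5686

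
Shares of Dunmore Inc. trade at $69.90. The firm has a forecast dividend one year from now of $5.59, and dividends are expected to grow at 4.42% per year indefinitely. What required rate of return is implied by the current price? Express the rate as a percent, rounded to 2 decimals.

12.42%

Rearranging the constant-growth DDM: r = D₁/P₀ + g.
r = 5.5900 / 69.90 + 0.0442 = 0.07997 + 0.0442 = 0.12417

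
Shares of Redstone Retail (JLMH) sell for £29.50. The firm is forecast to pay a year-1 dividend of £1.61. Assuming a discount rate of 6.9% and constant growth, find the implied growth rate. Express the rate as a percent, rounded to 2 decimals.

From P₀ = D₁/(r − g), the implied growth is g = r − D₁/P₀.
g = 0.069 − 1.61/29.50 = 0.069 − 0.05458 = 0.01442

1.44%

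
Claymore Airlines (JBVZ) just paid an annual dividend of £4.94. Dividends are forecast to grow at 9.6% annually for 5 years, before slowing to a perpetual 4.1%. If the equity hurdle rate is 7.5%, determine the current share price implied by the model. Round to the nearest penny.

Two-stage DDM. Project D₁…D_5 at 0.096, terminal growth 0.041, discount at r = 0.075.
D_1 = 5.4142
D_2 = 5.9340
D_3 = 6.5037
D_4 = 7.1280
D_5 = 7.8123
Terminal value at t=5: TV = D_6/(r−g) = 8.1326/(0.075−0.041) = 239.1947
P₀ = 5.4142/(1+0.075)^1 + 5.9340/(1+0.075)^2 + 6.5037/(1+0.075)^3 + 7.1280/(1+0.075)^4 + 7.8123/(1+0.075)^5 + 239.1947/(1+0.075)^5 = 192.7989

£192.80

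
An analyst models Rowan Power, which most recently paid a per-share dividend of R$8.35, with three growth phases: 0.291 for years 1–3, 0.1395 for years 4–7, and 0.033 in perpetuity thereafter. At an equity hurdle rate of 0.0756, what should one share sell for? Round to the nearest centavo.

Three-stage DDM. Project D₁…D_7; terminal Gordon value at t=7 with g = 0.033; discount at r = 0.0756.
D_1 = 10.7798
D_2 = 13.9168
D_3 = 17.9666
D_4 = 20.4729
D_5 = 23.3289
D_6 = 26.5833
D_7 = 30.2916
TV_7 = 31.2912/(0.0756−0.033) = 734.5363
P₀ = Σ Dₜ/(1+r)ᵗ + TV_7/(1+r)^7 = 544.3642

R$544.36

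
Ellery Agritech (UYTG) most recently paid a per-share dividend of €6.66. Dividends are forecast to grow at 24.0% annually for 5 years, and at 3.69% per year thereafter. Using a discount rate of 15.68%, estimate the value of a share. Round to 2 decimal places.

Two-stage DDM. Project D₁…D_5 at 0.24, terminal growth 0.0369, discount at r = 0.1568.
D_1 = 8.2584
D_2 = 10.2404
D_3 = 12.6981
D_4 = 15.7457
D_5 = 19.5246
Terminal value at t=5: TV = D_6/(r−g) = 20.2451/(0.1568−0.0369) = 168.8497
P₀ = 8.2584/(1+0.1568)^1 + 10.2404/(1+0.1568)^2 + 12.6981/(1+0.1568)^3 + 15.7457/(1+0.1568)^4 + 19.5246/(1+0.1568)^5 + 168.8497/(1+0.1568)^5 = 122.7220

€122.72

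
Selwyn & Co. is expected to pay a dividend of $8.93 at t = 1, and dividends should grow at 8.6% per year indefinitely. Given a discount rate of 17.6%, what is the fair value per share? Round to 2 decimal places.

Gordon growth model: P₀ = D₁/(r − g), with D₁ = 8.93 given directly.
P₀ = 8.9300 / (0.176 − 0.086) = 8.9300 / 0.09 = 99.2222

$99.22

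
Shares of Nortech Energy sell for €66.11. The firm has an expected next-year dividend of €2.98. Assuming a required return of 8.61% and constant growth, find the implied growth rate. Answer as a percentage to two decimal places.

From P₀ = D₁/(r − g), the implied growth is g = r − D₁/P₀.
g = 0.0861 − 2.98/66.11 = 0.0861 − 0.04508 = 0.04102

4.10%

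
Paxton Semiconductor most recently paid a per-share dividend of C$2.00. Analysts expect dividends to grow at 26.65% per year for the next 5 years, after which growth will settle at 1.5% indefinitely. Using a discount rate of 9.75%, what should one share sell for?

Two-stage DDM. Project D₁…D_5 at 0.2665, terminal growth 0.015, discount at r = 0.0975.
D_1 = 2.5330
D_2 = 3.2080
D_3 = 4.0630
D_4 = 5.1458
D_5 = 6.5171
Terminal value at t=5: TV = D_6/(r−g) = 6.6149/(0.0975−0.015) = 80.1804
P₀ = 2.5330/(1+0.0975)^1 + 3.2080/(1+0.0975)^2 + 4.0630/(1+0.0975)^3 + 5.1458/(1+0.0975)^4 + 6.5171/(1+0.0975)^5 + 80.1804/(1+0.0975)^5 = 66.0398

C$66.04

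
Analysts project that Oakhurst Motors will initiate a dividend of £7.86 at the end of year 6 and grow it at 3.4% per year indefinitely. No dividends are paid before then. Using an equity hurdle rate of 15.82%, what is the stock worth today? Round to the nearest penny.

Deferred-dividend DDM. At t=5 the remaining stream is a growing perpetuity with first payment D_6 = 7.86.
V_5 = D_6/(r−g) = 7.86/(0.1582−0.034) = 63.2850
P₀ = V_5/(1+r)^5 = 63.2850/(1+0.1582)^5 = 30.3657

£30.37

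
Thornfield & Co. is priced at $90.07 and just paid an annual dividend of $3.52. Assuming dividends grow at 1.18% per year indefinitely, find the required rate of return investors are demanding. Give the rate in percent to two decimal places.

5.13%

Rearranging the constant-growth DDM: r = D₁/P₀ + g.
D₁ = 3.52 × (1 + 0.0118) = 3.5615.
r = 3.5615 / 90.07 + 0.0118 = 0.03954 + 0.0118 = 0.05134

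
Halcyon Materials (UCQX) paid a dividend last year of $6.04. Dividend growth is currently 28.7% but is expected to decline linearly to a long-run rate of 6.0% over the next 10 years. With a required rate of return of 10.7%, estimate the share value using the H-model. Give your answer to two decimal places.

H-model: P₀ = D₀[(1+g_L) + H(g_S−g_L)]/(r−g_L), with H = 10/2 = 5.
P₀ = 6.04 × [(1+0.06) + 5×(0.287−0.06)] / (0.107−0.06)
   = 6.04 × 2.1950 / 0.047 = 282.0809

$282.08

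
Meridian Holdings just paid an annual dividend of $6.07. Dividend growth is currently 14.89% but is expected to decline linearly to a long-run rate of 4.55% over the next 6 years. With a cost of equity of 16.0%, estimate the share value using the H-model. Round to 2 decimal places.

H-model: P₀ = D₀[(1+g_L) + H(g_S−g_L)]/(r−g_L), with H = 6/2 = 3.
P₀ = 6.07 × [(1+0.0455) + 3×(0.1489−0.0455)] / (0.16−0.0455)
   = 6.07 × 1.3557 / 0.1145 = 71.8699

$71.87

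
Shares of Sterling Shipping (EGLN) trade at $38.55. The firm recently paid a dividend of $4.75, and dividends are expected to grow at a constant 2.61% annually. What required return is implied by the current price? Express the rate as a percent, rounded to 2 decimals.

15.25%

Rearranging the constant-growth DDM: r = D₁/P₀ + g.
D₁ = 4.75 × (1 + 0.0261) = 4.8740.
r = 4.8740 / 38.55 + 0.0261 = 0.12643 + 0.0261 = 0.15253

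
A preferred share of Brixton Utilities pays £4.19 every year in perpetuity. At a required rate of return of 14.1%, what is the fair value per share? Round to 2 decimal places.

Zero-growth DDM (perpetuity): P₀ = D/r = 4.19 / 0.141 = 29.7163

£29.72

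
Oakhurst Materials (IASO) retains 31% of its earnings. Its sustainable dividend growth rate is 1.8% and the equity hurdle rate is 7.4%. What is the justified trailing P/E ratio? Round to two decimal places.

12.54

Payout ratio b = 1 − 0.31 = 0.69.
Justified trailing P/E = b(1+g)/(r−g) = 0.69×(1+0.018)/(0.074−0.018) = 12.5432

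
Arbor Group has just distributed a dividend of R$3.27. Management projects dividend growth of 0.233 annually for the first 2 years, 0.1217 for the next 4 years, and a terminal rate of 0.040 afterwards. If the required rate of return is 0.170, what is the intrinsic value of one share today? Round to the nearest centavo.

Three-stage DDM. Project D₁…D_6; terminal Gordon value at t=6 with g = 0.04; discount at r = 0.17.
D_1 = 4.0319
D_2 = 4.9713
D_3 = 5.5764
D_4 = 6.2550
D_5 = 7.0162
D_6 = 7.8701
TV_6 = 8.1849/(0.17−0.04) = 62.9609
P₀ = Σ Dₜ/(1+r)ᵗ + TV_6/(1+r)^6 = 44.7102

R$44.71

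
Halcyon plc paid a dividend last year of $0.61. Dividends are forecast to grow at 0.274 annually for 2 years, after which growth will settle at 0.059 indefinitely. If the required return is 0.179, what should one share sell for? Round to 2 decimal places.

Two-stage DDM. Project D₁…D_2 at 0.274, terminal growth 0.059, discount at r = 0.179.
D_1 = 0.7771
D_2 = 0.9901
Terminal value at t=2: TV = D_3/(r−g) = 1.0485/(0.179−0.059) = 8.7374
P₀ = 0.7771/(1+0.179)^1 + 0.9901/(1+0.179)^2 + 8.7374/(1+0.179)^2 = 7.6571

$7.66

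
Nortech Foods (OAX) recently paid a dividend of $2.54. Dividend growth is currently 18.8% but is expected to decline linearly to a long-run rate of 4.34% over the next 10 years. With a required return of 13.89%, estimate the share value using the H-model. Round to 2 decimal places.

$46.98

H-model: P₀ = D₀[(1+g_L) + H(g_S−g_L)]/(r−g_L), with H = 10/2 = 5.
P₀ = 2.54 × [(1+0.0434) + 5×(0.188−0.0434)] / (0.1389−0.0434)
   = 2.54 × 1.7664 / 0.0955 = 46.9807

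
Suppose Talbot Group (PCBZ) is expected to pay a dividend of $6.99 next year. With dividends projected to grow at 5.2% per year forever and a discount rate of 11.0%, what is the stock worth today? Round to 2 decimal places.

$120.52

Gordon growth model: P₀ = D₁/(r − g), with D₁ = 6.99 given directly.
P₀ = 6.9900 / (0.11 − 0.052) = 6.9900 / 0.058 = 120.5172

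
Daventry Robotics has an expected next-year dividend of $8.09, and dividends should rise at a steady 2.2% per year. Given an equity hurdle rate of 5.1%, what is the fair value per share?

Gordon growth model: P₀ = D₁/(r − g), with D₁ = 8.09 given directly.
P₀ = 8.0900 / (0.051 − 0.022) = 8.0900 / 0.029 = 278.9655

$278.97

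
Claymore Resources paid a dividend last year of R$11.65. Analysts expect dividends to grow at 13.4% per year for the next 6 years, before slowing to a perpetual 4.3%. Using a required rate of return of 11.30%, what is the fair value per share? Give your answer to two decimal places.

R$268.85

Two-stage DDM. Project D₁…D_6 at 0.134, terminal growth 0.043, discount at r = 0.113.
D_1 = 13.2111
D_2 = 14.9814
D_3 = 16.9889
D_4 = 19.2654
D_5 = 21.8470
D_6 = 24.7745
Terminal value at t=6: TV = D_7/(r−g) = 25.8398/(0.113−0.043) = 369.1395
P₀ = 13.2111/(1+0.113)^1 + 14.9814/(1+0.113)^2 + 16.9889/(1+0.113)^3 + 19.2654/(1+0.113)^4 + 21.8470/(1+0.113)^5 + 24.7745/(1+0.113)^6 + 369.1395/(1+0.113)^6 = 268.8507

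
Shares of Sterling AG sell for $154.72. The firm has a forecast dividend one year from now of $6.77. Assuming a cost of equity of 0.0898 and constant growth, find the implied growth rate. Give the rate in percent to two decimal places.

4.60%

From P₀ = D₁/(r − g), the implied growth is g = r − D₁/P₀.
g = 0.0898 − 6.77/154.72 = 0.0898 − 0.04376 = 0.04604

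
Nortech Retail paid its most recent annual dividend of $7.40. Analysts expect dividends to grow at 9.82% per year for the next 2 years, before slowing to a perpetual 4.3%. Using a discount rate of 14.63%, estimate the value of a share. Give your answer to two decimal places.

$82.46

Two-stage DDM. Project D₁…D_2 at 0.0982, terminal growth 0.043, discount at r = 0.1463.
D_1 = 8.1267
D_2 = 8.9247
Terminal value at t=2: TV = D_3/(r−g) = 9.3085/(0.1463−0.043) = 90.1112
P₀ = 8.1267/(1+0.1463)^1 + 8.9247/(1+0.1463)^2 + 90.1112/(1+0.1463)^2 = 82.4590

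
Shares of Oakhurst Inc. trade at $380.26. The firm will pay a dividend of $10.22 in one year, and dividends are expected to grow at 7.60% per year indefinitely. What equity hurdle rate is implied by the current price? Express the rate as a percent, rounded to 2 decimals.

10.29%

Rearranging the constant-growth DDM: r = D₁/P₀ + g.
r = 10.2200 / 380.26 + 0.076 = 0.02688 + 0.076 = 0.10288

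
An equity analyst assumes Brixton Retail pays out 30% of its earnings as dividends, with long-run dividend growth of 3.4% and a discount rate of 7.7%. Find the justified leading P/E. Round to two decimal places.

6.98

Justified leading P/E = b/(r−g) = 0.30/(0.077−0.034) = 6.9767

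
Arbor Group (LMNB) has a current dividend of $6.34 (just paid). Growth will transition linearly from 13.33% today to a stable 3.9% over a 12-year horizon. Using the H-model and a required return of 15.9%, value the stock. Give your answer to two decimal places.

$84.79

H-model: P₀ = D₀[(1+g_L) + H(g_S−g_L)]/(r−g_L), with H = 12/2 = 6.
P₀ = 6.34 × [(1+0.039) + 6×(0.1333−0.039)] / (0.159−0.039)
   = 6.34 × 1.6048 / 0.12 = 84.7869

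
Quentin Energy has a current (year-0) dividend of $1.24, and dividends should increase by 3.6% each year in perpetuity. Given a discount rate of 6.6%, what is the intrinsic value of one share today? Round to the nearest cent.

$42.82

Gordon growth model: P₀ = D₁/(r − g). D₁ = 1.24 × (1 + 0.036) = 1.2846.
P₀ = 1.2846 / (0.066 − 0.036) = 1.2846 / 0.03 = 42.8213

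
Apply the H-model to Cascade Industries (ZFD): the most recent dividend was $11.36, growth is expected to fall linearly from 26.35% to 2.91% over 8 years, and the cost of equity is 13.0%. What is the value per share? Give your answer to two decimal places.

$221.42

H-model: P₀ = D₀[(1+g_L) + H(g_S−g_L)]/(r−g_L), with H = 8/2 = 4.
P₀ = 11.36 × [(1+0.0291) + 4×(0.2635−0.0291)] / (0.13−0.0291)
   = 11.36 × 1.9667 / 0.1009 = 221.4243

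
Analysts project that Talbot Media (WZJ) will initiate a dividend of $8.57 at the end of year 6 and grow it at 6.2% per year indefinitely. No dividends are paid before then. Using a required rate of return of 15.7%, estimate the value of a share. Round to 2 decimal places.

Deferred-dividend DDM. At t=5 the remaining stream is a growing perpetuity with first payment D_6 = 8.57.
V_5 = D_6/(r−g) = 8.57/(0.157−0.062) = 90.2105
P₀ = V_5/(1+r)^5 = 90.2105/(1+0.157)^5 = 43.5101

$43.51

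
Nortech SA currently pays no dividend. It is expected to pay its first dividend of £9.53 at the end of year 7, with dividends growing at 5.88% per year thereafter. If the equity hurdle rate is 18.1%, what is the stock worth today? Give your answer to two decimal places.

Deferred-dividend DDM. At t=6 the remaining stream is a growing perpetuity with first payment D_7 = 9.53.
V_6 = D_7/(r−g) = 9.53/(0.181−0.0588) = 77.9869
P₀ = V_6/(1+r)^6 = 77.9869/(1+0.181)^6 = 28.7424

£28.74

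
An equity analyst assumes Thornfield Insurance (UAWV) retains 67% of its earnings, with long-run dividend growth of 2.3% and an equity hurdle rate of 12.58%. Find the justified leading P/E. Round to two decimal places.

3.21

Payout ratio b = 1 − 0.67 = 0.33.
Justified leading P/E = b/(r−g) = 0.33/(0.1258−0.023) = 3.2101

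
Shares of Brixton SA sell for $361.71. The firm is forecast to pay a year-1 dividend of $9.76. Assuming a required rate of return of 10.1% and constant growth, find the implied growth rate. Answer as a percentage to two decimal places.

7.40%

From P₀ = D₁/(r − g), the implied growth is g = r − D₁/P₀.
g = 0.101 − 9.76/361.71 = 0.101 − 0.02698 = 0.07402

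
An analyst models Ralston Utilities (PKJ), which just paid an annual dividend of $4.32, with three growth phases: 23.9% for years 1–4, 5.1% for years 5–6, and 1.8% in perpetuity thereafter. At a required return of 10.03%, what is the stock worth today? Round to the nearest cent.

Three-stage DDM. Project D₁…D_6; terminal Gordon value at t=6 with g = 0.018; discount at r = 0.1003.
D_1 = 5.3525
D_2 = 6.6317
D_3 = 8.2167
D_4 = 10.1805
D_5 = 10.6997
D_6 = 11.2454
TV_6 = 11.4478/(0.1003−0.018) = 139.0985
P₀ = Σ Dₜ/(1+r)ᵗ + TV_6/(1+r)^6 = 114.8175

$114.82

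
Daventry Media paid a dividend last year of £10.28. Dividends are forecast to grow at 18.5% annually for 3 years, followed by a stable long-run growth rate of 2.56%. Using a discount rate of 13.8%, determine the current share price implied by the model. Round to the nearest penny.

Two-stage DDM. Project D₁…D_3 at 0.185, terminal growth 0.0256, discount at r = 0.138.
D_1 = 12.1818
D_2 = 14.4354
D_3 = 17.1060
Terminal value at t=3: TV = D_4/(r−g) = 17.5439/(0.138−0.0256) = 156.0845
P₀ = 12.1818/(1+0.138)^1 + 14.4354/(1+0.138)^2 + 17.1060/(1+0.138)^3 + 156.0845/(1+0.138)^3 = 139.3673

£139.37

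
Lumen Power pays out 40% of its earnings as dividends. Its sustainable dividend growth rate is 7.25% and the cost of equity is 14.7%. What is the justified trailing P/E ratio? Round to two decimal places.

5.76

Justified trailing P/E = b(1+g)/(r−g) = 0.40×(1+0.0725)/(0.147−0.0725) = 5.7584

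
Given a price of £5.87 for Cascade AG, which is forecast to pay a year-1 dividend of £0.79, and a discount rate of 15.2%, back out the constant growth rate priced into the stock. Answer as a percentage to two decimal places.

1.74%

From P₀ = D₁/(r − g), the implied growth is g = r − D₁/P₀.
g = 0.152 − 0.79/5.87 = 0.152 − 0.13458 = 0.01742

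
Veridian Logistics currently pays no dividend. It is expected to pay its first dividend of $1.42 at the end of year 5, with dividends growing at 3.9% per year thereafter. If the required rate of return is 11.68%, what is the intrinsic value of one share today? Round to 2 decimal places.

$11.73

Deferred-dividend DDM. At t=4 the remaining stream is a growing perpetuity with first payment D_5 = 1.42.
V_4 = D_5/(r−g) = 1.42/(0.1168−0.039) = 18.2519
P₀ = V_4/(1+r)^4 = 18.2519/(1+0.1168)^4 = 11.7329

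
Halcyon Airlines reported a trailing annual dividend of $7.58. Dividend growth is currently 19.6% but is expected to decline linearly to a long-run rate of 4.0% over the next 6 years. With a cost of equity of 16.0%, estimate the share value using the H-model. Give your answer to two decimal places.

$95.26

H-model: P₀ = D₀[(1+g_L) + H(g_S−g_L)]/(r−g_L), with H = 6/2 = 3.
P₀ = 7.58 × [(1+0.04) + 3×(0.196−0.04)] / (0.16−0.04)
   = 7.58 × 1.5080 / 0.12 = 95.2553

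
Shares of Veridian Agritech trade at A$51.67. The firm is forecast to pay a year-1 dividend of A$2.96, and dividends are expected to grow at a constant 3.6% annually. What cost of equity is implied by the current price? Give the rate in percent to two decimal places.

Rearranging the constant-growth DDM: r = D₁/P₀ + g.
r = 2.9600 / 51.67 + 0.036 = 0.05729 + 0.036 = 0.09329

9.33%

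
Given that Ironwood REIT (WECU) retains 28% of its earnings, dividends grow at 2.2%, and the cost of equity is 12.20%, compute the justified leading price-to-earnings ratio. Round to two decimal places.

Payout ratio b = 1 − 0.28 = 0.72.
Justified leading P/E = b/(r−g) = 0.72/(0.122−0.022) = 7.2000

7.20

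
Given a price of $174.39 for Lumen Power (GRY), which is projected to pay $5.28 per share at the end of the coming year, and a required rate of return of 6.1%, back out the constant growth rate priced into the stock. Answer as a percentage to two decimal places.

From P₀ = D₁/(r − g), the implied growth is g = r − D₁/P₀.
g = 0.061 − 5.28/174.39 = 0.061 − 0.03028 = 0.03072

3.07%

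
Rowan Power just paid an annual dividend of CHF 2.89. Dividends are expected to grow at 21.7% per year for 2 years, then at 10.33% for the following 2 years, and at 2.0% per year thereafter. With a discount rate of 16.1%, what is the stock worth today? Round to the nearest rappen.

CHF 32.84

Three-stage DDM. Project D₁…D_4; terminal Gordon value at t=4 with g = 0.02; discount at r = 0.161.
D_1 = 3.5171
D_2 = 4.2803
D_3 = 4.7225
D_4 = 5.2103
TV_4 = 5.3145/(0.161−0.02) = 37.6918
P₀ = Σ Dₜ/(1+r)ᵗ + TV_4/(1+r)^4 = 32.8356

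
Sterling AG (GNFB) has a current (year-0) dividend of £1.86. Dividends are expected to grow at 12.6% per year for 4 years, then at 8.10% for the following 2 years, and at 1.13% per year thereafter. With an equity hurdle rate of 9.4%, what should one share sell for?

£37.02

Three-stage DDM. Project D₁…D_6; terminal Gordon value at t=6 with g = 0.0113; discount at r = 0.094.
D_1 = 2.0944
D_2 = 2.3582
D_3 = 2.6554
D_4 = 2.9900
D_5 = 3.2322
D_6 = 3.4940
TV_6 = 3.5334/(0.094−0.0113) = 42.7260
P₀ = Σ Dₜ/(1+r)ᵗ + TV_6/(1+r)^6 = 37.0231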